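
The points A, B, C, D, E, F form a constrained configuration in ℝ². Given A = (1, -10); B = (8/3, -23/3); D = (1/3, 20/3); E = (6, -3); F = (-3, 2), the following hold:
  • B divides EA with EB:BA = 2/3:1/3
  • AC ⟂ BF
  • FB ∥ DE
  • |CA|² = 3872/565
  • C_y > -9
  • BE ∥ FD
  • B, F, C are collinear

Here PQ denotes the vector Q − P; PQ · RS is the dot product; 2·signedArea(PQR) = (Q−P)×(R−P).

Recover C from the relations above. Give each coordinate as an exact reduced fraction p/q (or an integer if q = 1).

1. C_x = 1841/565  [B, F, C are collinear ∩ AC ⟂ BF]
2. C_y = -4902/565  [B, F, C are collinear ∩ AC ⟂ BF]
   → C = (1841/565, -4902/565)

C = (1841/565, -4902/565)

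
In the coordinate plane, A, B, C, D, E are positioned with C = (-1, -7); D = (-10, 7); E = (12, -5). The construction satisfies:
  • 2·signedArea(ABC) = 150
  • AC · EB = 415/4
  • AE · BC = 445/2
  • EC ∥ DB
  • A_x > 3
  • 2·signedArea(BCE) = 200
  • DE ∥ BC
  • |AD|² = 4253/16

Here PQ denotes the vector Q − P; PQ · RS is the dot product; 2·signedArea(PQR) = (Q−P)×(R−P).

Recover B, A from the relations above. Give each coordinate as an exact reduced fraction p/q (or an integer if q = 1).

1. B_x = -23  [DE ∥ BC ∩ EC ∥ DB]
2. B_y = 5  [DE ∥ BC ∩ EC ∥ DB]
   → B = (-23, 5)
3. A_x = 13/4  [AC · EB = 415/4 ∩ 2·signedArea(ABC) = 150]
4. A_y = -5/2  [AC · EB = 415/4 ∩ 2·signedArea(ABC) = 150]
   → A = (13/4, -5/2)

A = (13/4, -5/2)
B = (-23, 5)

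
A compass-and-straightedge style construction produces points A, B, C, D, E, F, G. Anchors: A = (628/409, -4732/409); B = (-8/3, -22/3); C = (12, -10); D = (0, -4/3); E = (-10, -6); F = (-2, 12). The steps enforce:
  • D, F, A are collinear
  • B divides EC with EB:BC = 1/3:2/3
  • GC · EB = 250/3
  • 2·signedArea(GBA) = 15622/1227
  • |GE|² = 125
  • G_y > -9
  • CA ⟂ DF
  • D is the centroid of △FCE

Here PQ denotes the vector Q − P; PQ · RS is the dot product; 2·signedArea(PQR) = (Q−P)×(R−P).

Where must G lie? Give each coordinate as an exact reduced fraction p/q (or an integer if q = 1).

G = (1, -8)

1. G_x = 1  [2·signedArea(GBA) = 15622/1227 ∩ GC · EB = 250/3]
2. G_y = -8  [2·signedArea(GBA) = 15622/1227 ∩ GC · EB = 250/3]
   → G = (1, -8)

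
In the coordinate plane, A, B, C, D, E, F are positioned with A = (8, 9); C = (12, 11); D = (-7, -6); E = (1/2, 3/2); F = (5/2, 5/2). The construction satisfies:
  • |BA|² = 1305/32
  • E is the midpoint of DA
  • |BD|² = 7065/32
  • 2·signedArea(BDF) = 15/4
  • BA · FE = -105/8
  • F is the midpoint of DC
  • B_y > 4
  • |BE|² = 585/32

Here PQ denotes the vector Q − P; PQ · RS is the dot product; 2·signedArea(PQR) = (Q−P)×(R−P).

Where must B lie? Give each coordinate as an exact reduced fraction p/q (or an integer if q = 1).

1. B_x = 31/8  [2·signedArea(BDF) = 15/4 ∩ BA · FE = -105/8]
2. B_y = 33/8  [2·signedArea(BDF) = 15/4 ∩ BA · FE = -105/8]
   → B = (31/8, 33/8)

B = (31/8, 33/8)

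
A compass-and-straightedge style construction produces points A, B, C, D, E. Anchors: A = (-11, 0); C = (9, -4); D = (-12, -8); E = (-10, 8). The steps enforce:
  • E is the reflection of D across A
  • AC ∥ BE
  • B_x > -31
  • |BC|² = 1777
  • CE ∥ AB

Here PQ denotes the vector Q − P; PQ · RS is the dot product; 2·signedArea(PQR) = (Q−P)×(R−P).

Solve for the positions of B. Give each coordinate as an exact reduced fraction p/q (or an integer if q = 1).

1. B_x = -30  [AC ∥ BE ∩ CE ∥ AB]
2. B_y = 12  [AC ∥ BE ∩ CE ∥ AB]
   → B = (-30, 12)

B = (-30, 12)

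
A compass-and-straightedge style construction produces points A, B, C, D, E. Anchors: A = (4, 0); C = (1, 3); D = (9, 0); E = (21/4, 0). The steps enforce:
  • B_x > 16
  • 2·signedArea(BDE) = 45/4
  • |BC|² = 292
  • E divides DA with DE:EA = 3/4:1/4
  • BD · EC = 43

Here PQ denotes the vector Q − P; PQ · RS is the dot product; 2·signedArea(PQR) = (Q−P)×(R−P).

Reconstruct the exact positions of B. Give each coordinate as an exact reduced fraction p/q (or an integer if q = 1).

1. B_x = 17  [2·signedArea(BDE) = 45/4 ∩ BD · EC = 43]
2. B_y = -3  [2·signedArea(BDE) = 45/4 ∩ BD · EC = 43]
   → B = (17, -3)

B = (17, -3)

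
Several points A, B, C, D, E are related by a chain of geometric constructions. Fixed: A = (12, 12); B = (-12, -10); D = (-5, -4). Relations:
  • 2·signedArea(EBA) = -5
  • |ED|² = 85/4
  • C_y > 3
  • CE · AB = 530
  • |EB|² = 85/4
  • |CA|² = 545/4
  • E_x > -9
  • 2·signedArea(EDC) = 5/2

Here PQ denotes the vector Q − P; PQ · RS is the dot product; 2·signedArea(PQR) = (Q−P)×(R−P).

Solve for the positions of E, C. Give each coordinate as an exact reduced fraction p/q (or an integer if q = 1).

C = (7/2, 4)
E = (-17/2, -7)

1. E_x = -17/2  [line -22·x + 24·y + -19 = 0 ∩ |EB|² = 85/4]
2. E_y = -7  [line -22·x + 24·y + -19 = 0 ∩ |EB|² = 85/4]
   → E = (-17/2, -7)
3. C_x = 7/2  [CE · AB = 530 ∩ 2·signedArea(EDC) = 5/2]
4. C_y = 4  [CE · AB = 530 ∩ 2·signedArea(EDC) = 5/2]
   → C = (7/2, 4)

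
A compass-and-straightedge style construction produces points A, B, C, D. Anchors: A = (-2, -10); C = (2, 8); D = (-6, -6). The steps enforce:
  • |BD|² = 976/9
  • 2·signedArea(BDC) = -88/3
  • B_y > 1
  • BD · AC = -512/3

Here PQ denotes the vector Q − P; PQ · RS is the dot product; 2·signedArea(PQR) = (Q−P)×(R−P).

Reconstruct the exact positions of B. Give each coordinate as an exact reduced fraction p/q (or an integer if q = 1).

B = (2/3, 2)

1. B_x = 2/3  [BD · AC = -512/3 ∩ 2·signedArea(BDC) = -88/3]
2. B_y = 2  [BD · AC = -512/3 ∩ 2·signedArea(BDC) = -88/3]
   → B = (2/3, 2)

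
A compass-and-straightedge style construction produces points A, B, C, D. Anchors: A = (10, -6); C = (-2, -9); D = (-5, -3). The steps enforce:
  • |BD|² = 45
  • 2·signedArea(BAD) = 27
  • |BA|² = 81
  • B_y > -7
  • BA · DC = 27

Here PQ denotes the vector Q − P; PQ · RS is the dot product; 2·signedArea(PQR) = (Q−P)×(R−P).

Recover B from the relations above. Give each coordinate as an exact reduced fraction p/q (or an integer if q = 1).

B = (1, -6)

1. B_x = 1  [BA · DC = 27 ∩ 2·signedArea(BAD) = 27]
2. B_y = -6  [BA · DC = 27 ∩ 2·signedArea(BAD) = 27]
   → B = (1, -6)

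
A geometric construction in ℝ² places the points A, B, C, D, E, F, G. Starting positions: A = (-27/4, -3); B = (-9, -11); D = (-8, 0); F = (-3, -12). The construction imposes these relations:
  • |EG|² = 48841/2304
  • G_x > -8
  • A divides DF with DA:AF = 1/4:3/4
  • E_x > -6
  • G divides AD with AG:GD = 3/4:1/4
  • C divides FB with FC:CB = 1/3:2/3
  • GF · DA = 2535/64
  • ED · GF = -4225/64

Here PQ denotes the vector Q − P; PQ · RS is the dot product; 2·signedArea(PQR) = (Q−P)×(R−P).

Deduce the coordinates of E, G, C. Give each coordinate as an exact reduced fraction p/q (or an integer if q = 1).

C = (-5, -35/3)
E = (-71/12, -5)
G = (-123/16, -3/4)

1. G_x = -123/16  [G divides AD with AG:GD = 3/4:1/4]
2. G_y = -3/4  [G divides AD with AG:GD = 3/4:1/4]
   → G = (-123/16, -3/4)
3. C_x = -5  [C divides FB with FC:CB = 1/3:2/3]
4. C_y = -35/3  [C divides FB with FC:CB = 1/3:2/3]
   → C = (-5, -35/3)
5. E_x = -71/12  [line -75/16·x + 45/4·y + 1825/64 = 0 ∩ |EG|² = 48841/2304]
6. E_y = -5  [line -75/16·x + 45/4·y + 1825/64 = 0 ∩ |EG|² = 48841/2304]
   → E = (-71/12, -5)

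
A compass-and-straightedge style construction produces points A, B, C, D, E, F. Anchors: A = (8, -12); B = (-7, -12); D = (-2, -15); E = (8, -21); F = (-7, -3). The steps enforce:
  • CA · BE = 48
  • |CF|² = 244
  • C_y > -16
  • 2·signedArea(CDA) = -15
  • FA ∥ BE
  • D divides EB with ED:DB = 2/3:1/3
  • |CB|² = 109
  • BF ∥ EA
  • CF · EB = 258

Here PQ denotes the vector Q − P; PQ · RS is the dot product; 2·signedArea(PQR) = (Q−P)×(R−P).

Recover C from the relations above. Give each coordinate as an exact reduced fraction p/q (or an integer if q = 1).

1. C_x = 3  [CA · BE = 48 ∩ 2·signedArea(CDA) = -15]
2. C_y = -15  [CA · BE = 48 ∩ 2·signedArea(CDA) = -15]
   → C = (3, -15)

C = (3, -15)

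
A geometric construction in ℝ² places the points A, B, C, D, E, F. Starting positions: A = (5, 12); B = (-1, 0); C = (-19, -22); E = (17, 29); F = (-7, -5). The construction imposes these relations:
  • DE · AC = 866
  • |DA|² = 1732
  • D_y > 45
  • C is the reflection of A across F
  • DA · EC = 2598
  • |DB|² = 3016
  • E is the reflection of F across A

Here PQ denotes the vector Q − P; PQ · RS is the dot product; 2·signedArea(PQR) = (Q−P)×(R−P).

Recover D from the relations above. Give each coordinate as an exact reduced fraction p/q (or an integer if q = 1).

D = (29, 46)

1. D_x = 29  [line 36·x + 51·y + -3390 = 0 ∩ |DB|² = 3016]
2. D_y = 46  [line 36·x + 51·y + -3390 = 0 ∩ |DB|² = 3016]
   → D = (29, 46)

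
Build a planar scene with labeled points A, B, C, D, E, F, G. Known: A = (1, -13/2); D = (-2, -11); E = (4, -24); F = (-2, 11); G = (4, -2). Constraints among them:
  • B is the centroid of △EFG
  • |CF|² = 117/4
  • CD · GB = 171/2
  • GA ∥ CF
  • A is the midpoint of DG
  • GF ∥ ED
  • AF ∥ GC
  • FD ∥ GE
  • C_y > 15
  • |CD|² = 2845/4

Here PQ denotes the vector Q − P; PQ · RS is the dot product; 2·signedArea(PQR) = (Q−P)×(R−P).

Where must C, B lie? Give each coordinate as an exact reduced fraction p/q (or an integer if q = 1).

B = (2, -5)
C = (1, 31/2)

1. C_x = 1  [GA ∥ CF ∩ AF ∥ GC]
2. C_y = 31/2  [GA ∥ CF ∩ AF ∥ GC]
   → C = (1, 31/2)
3. B_x = 2  [B is the centroid of △EFG]
4. B_y = -5  [B is the centroid of △EFG]
   → B = (2, -5)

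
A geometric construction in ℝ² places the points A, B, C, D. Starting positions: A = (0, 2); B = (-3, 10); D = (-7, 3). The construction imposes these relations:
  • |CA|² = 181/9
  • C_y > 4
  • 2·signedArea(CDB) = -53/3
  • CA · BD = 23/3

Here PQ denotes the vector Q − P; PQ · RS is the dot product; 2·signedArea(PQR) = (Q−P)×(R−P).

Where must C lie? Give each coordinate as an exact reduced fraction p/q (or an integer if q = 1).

C = (-10/3, 5)

1. C_x = -10/3  [2·signedArea(CDB) = -53/3 ∩ CA · BD = 23/3]
2. C_y = 5  [2·signedArea(CDB) = -53/3 ∩ CA · BD = 23/3]
   → C = (-10/3, 5)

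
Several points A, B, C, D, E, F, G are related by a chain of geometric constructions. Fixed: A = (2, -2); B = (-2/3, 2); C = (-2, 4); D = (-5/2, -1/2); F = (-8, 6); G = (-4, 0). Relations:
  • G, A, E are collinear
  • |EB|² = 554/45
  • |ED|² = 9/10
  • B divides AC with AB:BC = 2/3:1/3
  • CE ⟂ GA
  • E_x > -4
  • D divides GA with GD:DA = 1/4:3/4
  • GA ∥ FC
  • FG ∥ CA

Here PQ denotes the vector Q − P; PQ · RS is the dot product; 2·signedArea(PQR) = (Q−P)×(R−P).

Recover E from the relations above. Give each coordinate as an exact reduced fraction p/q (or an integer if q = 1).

E = (-17/5, -1/5)

1. E_x = -17/5  [G, A, E are collinear ∩ CE ⟂ GA]
2. E_y = -1/5  [G, A, E are collinear ∩ CE ⟂ GA]
   → E = (-17/5, -1/5)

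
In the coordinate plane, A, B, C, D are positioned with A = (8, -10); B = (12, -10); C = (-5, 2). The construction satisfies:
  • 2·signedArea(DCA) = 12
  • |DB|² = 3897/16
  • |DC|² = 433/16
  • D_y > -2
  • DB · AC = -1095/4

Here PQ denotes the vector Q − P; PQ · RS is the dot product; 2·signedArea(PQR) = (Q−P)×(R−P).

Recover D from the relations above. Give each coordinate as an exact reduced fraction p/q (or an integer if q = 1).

D = (-3/4, -1)

1. D_x = -3/4  [2·signedArea(DCA) = 12 ∩ DB · AC = -1095/4]
2. D_y = -1  [2·signedArea(DCA) = 12 ∩ DB · AC = -1095/4]
   → D = (-3/4, -1)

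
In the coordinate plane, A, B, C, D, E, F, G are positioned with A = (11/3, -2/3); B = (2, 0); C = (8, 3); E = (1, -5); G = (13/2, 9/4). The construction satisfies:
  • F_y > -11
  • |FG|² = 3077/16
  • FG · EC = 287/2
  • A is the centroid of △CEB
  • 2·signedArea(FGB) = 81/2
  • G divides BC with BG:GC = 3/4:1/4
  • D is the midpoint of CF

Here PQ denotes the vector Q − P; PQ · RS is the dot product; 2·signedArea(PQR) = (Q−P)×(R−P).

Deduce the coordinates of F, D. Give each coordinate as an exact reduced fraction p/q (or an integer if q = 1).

1. F_x = 0  [2·signedArea(FGB) = 81/2 ∩ FG · EC = 287/2]
2. F_y = -10  [2·signedArea(FGB) = 81/2 ∩ FG · EC = 287/2]
   → F = (0, -10)
3. D_x = 4  [D is the midpoint of CF]
4. D_y = -7/2  [D is the midpoint of CF]
   → D = (4, -7/2)

D = (4, -7/2)
F = (0, -10)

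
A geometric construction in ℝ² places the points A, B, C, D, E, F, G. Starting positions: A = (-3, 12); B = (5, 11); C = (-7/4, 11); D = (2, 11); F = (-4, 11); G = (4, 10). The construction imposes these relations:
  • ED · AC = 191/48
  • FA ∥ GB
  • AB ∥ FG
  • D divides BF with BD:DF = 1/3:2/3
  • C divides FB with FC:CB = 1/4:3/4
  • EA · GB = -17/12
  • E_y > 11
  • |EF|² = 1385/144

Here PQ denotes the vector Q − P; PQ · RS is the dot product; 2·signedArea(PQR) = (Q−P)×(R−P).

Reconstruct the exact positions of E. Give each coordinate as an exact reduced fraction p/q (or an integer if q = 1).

E = (-11/12, 34/3)

1. E_x = -11/12  [ED · AC = 191/48 ∩ EA · GB = -17/12]
2. E_y = 34/3  [ED · AC = 191/48 ∩ EA · GB = -17/12]
   → E = (-11/12, 34/3)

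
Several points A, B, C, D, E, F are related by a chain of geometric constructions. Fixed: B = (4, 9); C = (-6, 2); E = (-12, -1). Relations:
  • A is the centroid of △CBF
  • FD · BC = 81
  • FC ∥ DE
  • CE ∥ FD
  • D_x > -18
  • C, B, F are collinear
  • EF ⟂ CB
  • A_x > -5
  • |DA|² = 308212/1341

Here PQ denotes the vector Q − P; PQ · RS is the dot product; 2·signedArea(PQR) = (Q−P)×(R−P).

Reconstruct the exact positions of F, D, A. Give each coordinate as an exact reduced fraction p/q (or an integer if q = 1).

1. F_x = -1704/149  [C, B, F are collinear ∩ EF ⟂ CB]
2. F_y = -269/149  [C, B, F are collinear ∩ EF ⟂ CB]
   → F = (-1704/149, -269/149)
3. D_x = -2598/149  [FC ∥ DE ∩ CE ∥ FD]
4. D_y = -716/149  [FC ∥ DE ∩ CE ∥ FD]
   → D = (-2598/149, -716/149)
5. A_x = -2002/447  [A is the centroid of △CBF]
6. A_y = 1370/447  [A is the centroid of △CBF]
   → A = (-2002/447, 1370/447)

A = (-2002/447, 1370/447)
D = (-2598/149, -716/149)
F = (-1704/149, -269/149)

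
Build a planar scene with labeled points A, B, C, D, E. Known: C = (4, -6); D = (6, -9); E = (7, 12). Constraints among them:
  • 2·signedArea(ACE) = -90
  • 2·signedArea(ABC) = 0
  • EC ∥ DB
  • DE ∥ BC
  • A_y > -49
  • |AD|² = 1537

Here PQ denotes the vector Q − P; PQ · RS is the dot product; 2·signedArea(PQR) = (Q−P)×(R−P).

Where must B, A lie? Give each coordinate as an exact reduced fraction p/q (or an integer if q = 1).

1. B_x = 3  [DE ∥ BC ∩ EC ∥ DB]
2. B_y = -27  [DE ∥ BC ∩ EC ∥ DB]
   → B = (3, -27)
3. A_x = 2  [2·signedArea(ABC) = 0 ∩ 2·signedArea(ACE) = -90]
4. A_y = -48  [2·signedArea(ABC) = 0 ∩ 2·signedArea(ACE) = -90]
   → A = (2, -48)

A = (2, -48)
B = (3, -27)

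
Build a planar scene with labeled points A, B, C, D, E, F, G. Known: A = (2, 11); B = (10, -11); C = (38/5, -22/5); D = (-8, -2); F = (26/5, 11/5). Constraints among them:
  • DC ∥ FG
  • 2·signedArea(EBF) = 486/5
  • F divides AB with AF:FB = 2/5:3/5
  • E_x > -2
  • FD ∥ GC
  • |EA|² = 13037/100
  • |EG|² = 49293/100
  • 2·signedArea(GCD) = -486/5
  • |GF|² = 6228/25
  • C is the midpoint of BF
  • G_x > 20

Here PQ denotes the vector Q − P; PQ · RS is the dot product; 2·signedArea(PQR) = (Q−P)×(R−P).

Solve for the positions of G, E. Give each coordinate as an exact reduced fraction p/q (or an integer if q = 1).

1. G_x = 104/5  [FD ∥ GC ∩ DC ∥ FG]
2. G_y = -1/5  [FD ∥ GC ∩ DC ∥ FG]
   → G = (104/5, -1/5)
3. E_x = -7/5  [line -66/5·x + -24/5·y + -18 = 0 ∩ |EA|² = 13037/100]
4. E_y = 1/10  [line -66/5·x + -24/5·y + -18 = 0 ∩ |EA|² = 13037/100]
   → E = (-7/5, 1/10)

E = (-7/5, 1/10)
G = (104/5, -1/5)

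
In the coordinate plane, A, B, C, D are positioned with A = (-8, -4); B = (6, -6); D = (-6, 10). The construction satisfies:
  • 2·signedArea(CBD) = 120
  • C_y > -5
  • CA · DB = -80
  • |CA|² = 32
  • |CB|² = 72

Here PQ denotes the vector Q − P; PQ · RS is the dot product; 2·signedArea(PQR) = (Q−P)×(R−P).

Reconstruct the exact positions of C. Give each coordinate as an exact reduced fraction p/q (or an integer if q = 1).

1. C_x = -12/5  [2·signedArea(CBD) = 120 ∩ CA · DB = -80]
2. C_y = -24/5  [2·signedArea(CBD) = 120 ∩ CA · DB = -80]
   → C = (-12/5, -24/5)

C = (-12/5, -24/5)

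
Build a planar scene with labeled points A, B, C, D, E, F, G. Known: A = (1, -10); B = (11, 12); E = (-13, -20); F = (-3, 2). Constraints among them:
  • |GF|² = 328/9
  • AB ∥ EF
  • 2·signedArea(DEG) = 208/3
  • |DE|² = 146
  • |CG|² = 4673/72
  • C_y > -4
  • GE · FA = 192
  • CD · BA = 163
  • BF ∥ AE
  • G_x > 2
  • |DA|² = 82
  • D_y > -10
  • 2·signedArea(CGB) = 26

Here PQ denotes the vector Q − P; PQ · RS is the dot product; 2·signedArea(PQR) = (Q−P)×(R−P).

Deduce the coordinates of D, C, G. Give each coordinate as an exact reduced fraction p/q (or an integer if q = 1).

1. G_x = 3  [line -4·x + 12·y + -4 = 0 ∩ |GF|² = 328/9]
2. G_y = 4/3  [line -4·x + 12·y + -4 = 0 ∩ |GF|² = 328/9]
   → G = (3, 4/3)
3. D_x = -8  [line -64/3·x + 16·y + -80/3 = 0 ∩ |DE|² = 146]
4. D_y = -9  [line -64/3·x + 16·y + -80/3 = 0 ∩ |DE|² = 146]
   → D = (-8, -9)
5. C_x = -13/4  [2·signedArea(CGB) = 26 ∩ CD · BA = 163]
6. C_y = -15/4  [2·signedArea(CGB) = 26 ∩ CD · BA = 163]
   → C = (-13/4, -15/4)

C = (-13/4, -15/4)
D = (-8, -9)
G = (3, 4/3)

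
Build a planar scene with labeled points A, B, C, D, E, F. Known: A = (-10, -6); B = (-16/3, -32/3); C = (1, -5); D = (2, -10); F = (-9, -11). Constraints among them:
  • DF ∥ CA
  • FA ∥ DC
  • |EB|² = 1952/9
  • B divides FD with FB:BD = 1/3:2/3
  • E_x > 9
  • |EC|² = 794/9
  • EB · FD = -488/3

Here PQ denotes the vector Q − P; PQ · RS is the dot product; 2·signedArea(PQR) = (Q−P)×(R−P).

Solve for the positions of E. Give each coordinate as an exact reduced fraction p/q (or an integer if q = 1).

E = (28/3, -28/3)

1. E_x = 28/3  [line -11·x + -1·y + 280/3 = 0 ∩ |EC|² = 794/9]
2. E_y = -28/3  [line -11·x + -1·y + 280/3 = 0 ∩ |EC|² = 794/9]
   → E = (28/3, -28/3)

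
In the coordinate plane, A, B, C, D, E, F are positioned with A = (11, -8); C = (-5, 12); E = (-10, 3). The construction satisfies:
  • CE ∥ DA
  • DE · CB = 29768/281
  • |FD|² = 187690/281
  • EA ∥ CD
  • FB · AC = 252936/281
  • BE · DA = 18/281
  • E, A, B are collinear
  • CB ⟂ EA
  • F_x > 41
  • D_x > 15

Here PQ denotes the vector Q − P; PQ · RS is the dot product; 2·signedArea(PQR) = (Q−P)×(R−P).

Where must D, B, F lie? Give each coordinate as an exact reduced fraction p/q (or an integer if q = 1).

B = (-2747/281, 810/281)
D = (16, 1)
F = (11739/281, -248/281)

1. D_x = 16  [CE ∥ DA ∩ EA ∥ CD]
2. D_y = 1  [CE ∥ DA ∩ EA ∥ CD]
   → D = (16, 1)
3. B_x = -2747/281  [E, A, B are collinear ∩ CB ⟂ EA]
4. B_y = 810/281  [E, A, B are collinear ∩ CB ⟂ EA]
   → B = (-2747/281, 810/281)
5. F_x = 11739/281  [line 16·x + -20·y + -192784/281 = 0 ∩ |FD|² = 187690/281]
6. F_y = -248/281  [line 16·x + -20·y + -192784/281 = 0 ∩ |FD|² = 187690/281]
   → F = (11739/281, -248/281)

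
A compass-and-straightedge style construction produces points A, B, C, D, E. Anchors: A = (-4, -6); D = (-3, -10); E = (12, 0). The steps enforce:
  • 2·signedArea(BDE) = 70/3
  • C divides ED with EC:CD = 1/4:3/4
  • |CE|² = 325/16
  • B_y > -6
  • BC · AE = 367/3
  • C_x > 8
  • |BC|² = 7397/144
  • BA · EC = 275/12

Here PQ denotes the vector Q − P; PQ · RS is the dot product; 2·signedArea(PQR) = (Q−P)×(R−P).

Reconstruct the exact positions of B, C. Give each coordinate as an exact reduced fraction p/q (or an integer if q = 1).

B = (5/3, -16/3)
C = (33/4, -5/2)

1. C_x = 33/4  [C divides ED with EC:CD = 1/4:3/4]
2. C_y = -5/2  [C divides ED with EC:CD = 1/4:3/4]
   → C = (33/4, -5/2)
3. B_x = 5/3  [BC · AE = 367/3 ∩ 2·signedArea(BDE) = 70/3]
4. B_y = -16/3  [BC · AE = 367/3 ∩ 2·signedArea(BDE) = 70/3]
   → B = (5/3, -16/3)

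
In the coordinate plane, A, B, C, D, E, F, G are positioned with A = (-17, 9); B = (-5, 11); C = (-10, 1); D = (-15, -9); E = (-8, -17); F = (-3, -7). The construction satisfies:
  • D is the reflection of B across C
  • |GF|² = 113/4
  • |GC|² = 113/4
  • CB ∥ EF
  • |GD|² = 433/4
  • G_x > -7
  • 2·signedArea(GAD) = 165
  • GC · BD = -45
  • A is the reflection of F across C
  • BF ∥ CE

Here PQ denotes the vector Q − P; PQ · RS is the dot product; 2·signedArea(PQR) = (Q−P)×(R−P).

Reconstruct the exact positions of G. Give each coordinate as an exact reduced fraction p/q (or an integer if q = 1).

1. G_x = -13/2  [2·signedArea(GAD) = 165 ∩ GC · BD = -45]
2. G_y = -3  [2·signedArea(GAD) = 165 ∩ GC · BD = -45]
   → G = (-13/2, -3)

G = (-13/2, -3)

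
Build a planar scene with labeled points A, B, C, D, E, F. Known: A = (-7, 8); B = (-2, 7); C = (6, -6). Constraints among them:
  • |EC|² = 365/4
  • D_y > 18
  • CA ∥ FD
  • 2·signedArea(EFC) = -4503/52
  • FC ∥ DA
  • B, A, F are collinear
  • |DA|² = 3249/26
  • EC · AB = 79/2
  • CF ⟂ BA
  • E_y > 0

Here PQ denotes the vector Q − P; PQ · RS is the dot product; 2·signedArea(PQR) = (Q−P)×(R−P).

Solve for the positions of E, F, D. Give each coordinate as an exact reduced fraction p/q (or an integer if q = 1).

D = (-125/26, 493/26)
E = (-1/2, 1)
F = (213/26, 129/26)

1. E_x = -1/2  [line -5·x + 1·y + -7/2 = 0 ∩ |EC|² = 365/4]
2. E_y = 1  [line -5·x + 1·y + -7/2 = 0 ∩ |EC|² = 365/4]
   → E = (-1/2, 1)
3. F_x = 213/26  [B, A, F are collinear ∩ CF ⟂ BA]
4. F_y = 129/26  [B, A, F are collinear ∩ CF ⟂ BA]
   → F = (213/26, 129/26)
5. D_x = -125/26  [FC ∥ DA ∩ CA ∥ FD]
6. D_y = 493/26  [FC ∥ DA ∩ CA ∥ FD]
   → D = (-125/26, 493/26)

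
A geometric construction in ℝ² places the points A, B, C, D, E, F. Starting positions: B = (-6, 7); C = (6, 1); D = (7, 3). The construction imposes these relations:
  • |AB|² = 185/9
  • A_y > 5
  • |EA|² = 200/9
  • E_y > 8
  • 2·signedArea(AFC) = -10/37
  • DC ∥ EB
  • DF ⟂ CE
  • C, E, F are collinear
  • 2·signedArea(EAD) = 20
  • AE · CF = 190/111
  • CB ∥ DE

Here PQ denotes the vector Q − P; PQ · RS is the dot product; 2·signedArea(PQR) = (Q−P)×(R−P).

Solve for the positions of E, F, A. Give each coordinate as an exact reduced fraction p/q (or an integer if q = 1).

A = (-5/3, 17/3)
E = (-5, 9)
F = (211/37, 45/37)

1. E_x = -5  [DC ∥ EB ∩ CB ∥ DE]
2. E_y = 9  [DC ∥ EB ∩ CB ∥ DE]
   → E = (-5, 9)
3. F_x = 211/37  [C, E, F are collinear ∩ DF ⟂ CE]
4. F_y = 45/37  [C, E, F are collinear ∩ DF ⟂ CE]
   → F = (211/37, 45/37)
5. A_x = -5/3  [2·signedArea(AFC) = -10/37 ∩ 2·signedArea(EAD) = 20]
6. A_y = 17/3  [2·signedArea(AFC) = -10/37 ∩ 2·signedArea(EAD) = 20]
   → A = (-5/3, 17/3)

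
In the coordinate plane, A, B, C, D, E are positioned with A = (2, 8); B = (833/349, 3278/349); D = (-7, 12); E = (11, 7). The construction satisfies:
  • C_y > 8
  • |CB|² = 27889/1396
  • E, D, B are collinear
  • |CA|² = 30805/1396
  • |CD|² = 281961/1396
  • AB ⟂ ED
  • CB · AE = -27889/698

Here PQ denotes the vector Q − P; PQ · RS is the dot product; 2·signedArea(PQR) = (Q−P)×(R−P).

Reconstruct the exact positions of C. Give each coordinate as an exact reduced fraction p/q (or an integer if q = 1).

C = (2336/349, 5721/698)

1. C_x = 2336/349  [line -9·x + 1·y + 36327/698 = 0 ∩ |CA|² = 30805/1396]
2. C_y = 5721/698  [line -9·x + 1·y + 36327/698 = 0 ∩ |CA|² = 30805/1396]
   → C = (2336/349, 5721/698)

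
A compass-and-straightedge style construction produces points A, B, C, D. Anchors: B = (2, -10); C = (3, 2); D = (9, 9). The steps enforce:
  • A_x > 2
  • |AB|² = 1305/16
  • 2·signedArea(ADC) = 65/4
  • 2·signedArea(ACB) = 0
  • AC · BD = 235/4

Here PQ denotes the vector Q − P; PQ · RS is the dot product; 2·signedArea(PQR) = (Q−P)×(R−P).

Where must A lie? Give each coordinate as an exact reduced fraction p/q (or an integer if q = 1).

A = (11/4, -1)

1. A_x = 11/4  [2·signedArea(ACB) = 0 ∩ AC · BD = 235/4]
2. A_y = -1  [2·signedArea(ACB) = 0 ∩ AC · BD = 235/4]
   → A = (11/4, -1)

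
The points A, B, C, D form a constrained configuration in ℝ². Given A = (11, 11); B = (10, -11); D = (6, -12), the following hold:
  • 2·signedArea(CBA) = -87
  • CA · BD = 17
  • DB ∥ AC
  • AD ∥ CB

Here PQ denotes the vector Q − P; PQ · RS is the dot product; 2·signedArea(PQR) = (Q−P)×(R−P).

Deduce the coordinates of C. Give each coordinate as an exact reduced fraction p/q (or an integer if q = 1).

1. C_x = 15  [AD ∥ CB ∩ DB ∥ AC]
2. C_y = 12  [AD ∥ CB ∩ DB ∥ AC]
   → C = (15, 12)

C = (15, 12)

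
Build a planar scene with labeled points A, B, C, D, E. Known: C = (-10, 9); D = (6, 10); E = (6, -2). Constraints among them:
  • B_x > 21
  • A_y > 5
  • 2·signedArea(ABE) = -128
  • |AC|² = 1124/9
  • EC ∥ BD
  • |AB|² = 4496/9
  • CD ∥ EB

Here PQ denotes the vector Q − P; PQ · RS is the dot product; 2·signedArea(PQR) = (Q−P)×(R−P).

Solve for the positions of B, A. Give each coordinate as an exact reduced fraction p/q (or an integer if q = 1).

1. B_x = 22  [EC ∥ BD ∩ CD ∥ EB]
2. B_y = -1  [EC ∥ BD ∩ CD ∥ EB]
   → B = (22, -1)
3. A_x = 2/3  [line 1·x + -16·y + 90 = 0 ∩ |AC|² = 1124/9]
4. A_y = 17/3  [line 1·x + -16·y + 90 = 0 ∩ |AC|² = 1124/9]
   → A = (2/3, 17/3)

A = (2/3, 17/3)
B = (22, -1)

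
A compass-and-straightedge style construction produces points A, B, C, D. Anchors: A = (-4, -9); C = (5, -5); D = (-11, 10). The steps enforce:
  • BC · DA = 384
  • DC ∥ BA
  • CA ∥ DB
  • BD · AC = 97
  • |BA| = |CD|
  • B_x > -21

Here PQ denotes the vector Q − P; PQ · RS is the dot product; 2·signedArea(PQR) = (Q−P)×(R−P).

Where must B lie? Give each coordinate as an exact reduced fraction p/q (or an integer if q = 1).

1. B_x = -20  [DC ∥ BA ∩ CA ∥ DB]
2. B_y = 6  [DC ∥ BA ∩ CA ∥ DB]
   → B = (-20, 6)

B = (-20, 6)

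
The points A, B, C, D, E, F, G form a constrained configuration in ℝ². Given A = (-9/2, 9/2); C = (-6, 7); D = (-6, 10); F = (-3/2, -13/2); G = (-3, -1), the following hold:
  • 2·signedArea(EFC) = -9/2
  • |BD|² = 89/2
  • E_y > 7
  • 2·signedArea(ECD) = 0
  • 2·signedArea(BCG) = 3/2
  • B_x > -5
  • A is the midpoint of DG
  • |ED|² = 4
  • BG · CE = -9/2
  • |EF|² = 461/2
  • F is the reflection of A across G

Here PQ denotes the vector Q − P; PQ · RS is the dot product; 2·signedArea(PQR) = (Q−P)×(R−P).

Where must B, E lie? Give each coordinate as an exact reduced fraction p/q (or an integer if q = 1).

B = (-9/2, 7/2)
E = (-6, 8)

1. B_x = -9/2  [line 8·x + 3·y + 51/2 = 0 ∩ |BD|² = 89/2]
2. B_y = 7/2  [line 8·x + 3·y + 51/2 = 0 ∩ |BD|² = 89/2]
   → B = (-9/2, 7/2)
3. E_x = -6  [BG · CE = -9/2 ∩ 2·signedArea(ECD) = 0]
4. E_y = 8  [BG · CE = -9/2 ∩ 2·signedArea(ECD) = 0]
   → E = (-6, 8)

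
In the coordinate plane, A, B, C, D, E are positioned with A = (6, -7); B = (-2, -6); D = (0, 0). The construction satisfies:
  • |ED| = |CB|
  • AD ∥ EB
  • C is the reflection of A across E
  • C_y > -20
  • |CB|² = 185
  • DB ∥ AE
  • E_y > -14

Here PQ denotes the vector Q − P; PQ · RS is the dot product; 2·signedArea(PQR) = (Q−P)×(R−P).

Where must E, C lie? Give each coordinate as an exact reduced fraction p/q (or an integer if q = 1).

1. E_x = 4  [AD ∥ EB ∩ DB ∥ AE]
2. E_y = -13  [AD ∥ EB ∩ DB ∥ AE]
   → E = (4, -13)
3. C_x = 2  [C is the reflection of A across E]
4. C_y = -19  [C is the reflection of A across E]
   → C = (2, -19)

C = (2, -19)
E = (4, -13)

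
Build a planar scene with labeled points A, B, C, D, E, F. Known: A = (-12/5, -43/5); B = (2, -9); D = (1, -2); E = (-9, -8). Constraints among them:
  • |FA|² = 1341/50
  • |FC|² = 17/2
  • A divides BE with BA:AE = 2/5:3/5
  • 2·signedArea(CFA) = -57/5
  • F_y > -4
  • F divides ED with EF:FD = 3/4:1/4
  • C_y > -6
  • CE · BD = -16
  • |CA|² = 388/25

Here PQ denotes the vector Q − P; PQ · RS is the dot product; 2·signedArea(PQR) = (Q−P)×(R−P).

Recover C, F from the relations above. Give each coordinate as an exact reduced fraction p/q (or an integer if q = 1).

1. F_x = -3/2  [F divides ED with EF:FD = 3/4:1/4]
2. F_y = -7/2  [F divides ED with EF:FD = 3/4:1/4]
   → F = (-3/2, -7/2)
3. C_x = -4  [2·signedArea(CFA) = -57/5 ∩ CE · BD = -16]
4. C_y = -5  [2·signedArea(CFA) = -57/5 ∩ CE · BD = -16]
   → C = (-4, -5)

C = (-4, -5)
F = (-3/2, -7/2)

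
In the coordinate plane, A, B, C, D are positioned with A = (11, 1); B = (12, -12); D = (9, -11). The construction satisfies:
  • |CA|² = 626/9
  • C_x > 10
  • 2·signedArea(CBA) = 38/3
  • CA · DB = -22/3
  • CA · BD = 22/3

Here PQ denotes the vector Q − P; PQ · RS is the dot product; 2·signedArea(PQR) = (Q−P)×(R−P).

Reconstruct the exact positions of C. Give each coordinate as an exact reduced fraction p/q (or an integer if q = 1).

1. C_x = 32/3  [2·signedArea(CBA) = 38/3 ∩ CA · DB = -22/3]
2. C_y = -22/3  [2·signedArea(CBA) = 38/3 ∩ CA · DB = -22/3]
   → C = (32/3, -22/3)

C = (32/3, -22/3)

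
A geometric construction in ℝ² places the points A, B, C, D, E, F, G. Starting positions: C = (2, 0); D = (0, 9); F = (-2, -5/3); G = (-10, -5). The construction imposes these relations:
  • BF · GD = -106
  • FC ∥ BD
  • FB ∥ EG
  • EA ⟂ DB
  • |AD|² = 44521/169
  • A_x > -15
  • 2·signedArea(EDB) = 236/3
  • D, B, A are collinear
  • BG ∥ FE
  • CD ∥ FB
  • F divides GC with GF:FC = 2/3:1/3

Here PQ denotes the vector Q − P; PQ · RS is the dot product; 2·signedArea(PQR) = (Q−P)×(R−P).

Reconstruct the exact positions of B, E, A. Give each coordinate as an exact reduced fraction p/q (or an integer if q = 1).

A = (-2532/169, 466/169)
B = (-4, 22/3)
E = (-8, -14)

1. B_x = -4  [FC ∥ BD ∩ CD ∥ FB]
2. B_y = 22/3  [FC ∥ BD ∩ CD ∥ FB]
   → B = (-4, 22/3)
3. E_x = -8  [FB ∥ EG ∩ BG ∥ FE]
4. E_y = -14  [FB ∥ EG ∩ BG ∥ FE]
   → E = (-8, -14)
5. A_x = -2532/169  [D, B, A are collinear ∩ EA ⟂ DB]
6. A_y = 466/169  [D, B, A are collinear ∩ EA ⟂ DB]
   → A = (-2532/169, 466/169)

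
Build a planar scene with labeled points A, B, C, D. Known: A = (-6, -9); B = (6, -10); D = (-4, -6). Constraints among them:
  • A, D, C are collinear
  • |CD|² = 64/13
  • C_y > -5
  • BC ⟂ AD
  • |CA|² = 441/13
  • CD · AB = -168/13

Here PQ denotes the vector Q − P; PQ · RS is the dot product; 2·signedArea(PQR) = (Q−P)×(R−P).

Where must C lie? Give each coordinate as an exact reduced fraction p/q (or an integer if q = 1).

C = (-36/13, -54/13)

1. C_x = -36/13  [A, D, C are collinear ∩ BC ⟂ AD]
2. C_y = -54/13  [A, D, C are collinear ∩ BC ⟂ AD]
   → C = (-36/13, -54/13)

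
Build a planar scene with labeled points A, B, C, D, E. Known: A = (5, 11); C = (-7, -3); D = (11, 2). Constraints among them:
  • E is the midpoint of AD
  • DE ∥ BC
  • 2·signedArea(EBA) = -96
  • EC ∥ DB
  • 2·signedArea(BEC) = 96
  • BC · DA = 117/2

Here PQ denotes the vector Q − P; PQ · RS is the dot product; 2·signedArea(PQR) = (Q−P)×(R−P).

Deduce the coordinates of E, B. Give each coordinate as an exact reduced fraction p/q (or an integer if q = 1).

1. E_x = 8  [E is the midpoint of AD]
2. E_y = 13/2  [E is the midpoint of AD]
   → E = (8, 13/2)
3. B_x = -4  [DE ∥ BC ∩ EC ∥ DB]
4. B_y = -15/2  [DE ∥ BC ∩ EC ∥ DB]
   → B = (-4, -15/2)

B = (-4, -15/2)
E = (8, 13/2)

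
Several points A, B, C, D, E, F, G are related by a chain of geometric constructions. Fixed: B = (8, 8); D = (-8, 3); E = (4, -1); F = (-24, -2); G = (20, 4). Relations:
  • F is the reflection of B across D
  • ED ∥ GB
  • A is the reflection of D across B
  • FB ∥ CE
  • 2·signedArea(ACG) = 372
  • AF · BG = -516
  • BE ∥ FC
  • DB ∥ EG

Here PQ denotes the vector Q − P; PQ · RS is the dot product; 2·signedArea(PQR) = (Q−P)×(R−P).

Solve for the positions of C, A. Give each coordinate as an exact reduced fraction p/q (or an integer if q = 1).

A = (24, 13)
C = (-28, -11)

1. C_x = -28  [FB ∥ CE ∩ BE ∥ FC]
2. C_y = -11  [FB ∥ CE ∩ BE ∥ FC]
   → C = (-28, -11)
3. A_x = 24  [A is the reflection of D across B]
4. A_y = 13  [A is the reflection of D across B]
   → A = (24, 13)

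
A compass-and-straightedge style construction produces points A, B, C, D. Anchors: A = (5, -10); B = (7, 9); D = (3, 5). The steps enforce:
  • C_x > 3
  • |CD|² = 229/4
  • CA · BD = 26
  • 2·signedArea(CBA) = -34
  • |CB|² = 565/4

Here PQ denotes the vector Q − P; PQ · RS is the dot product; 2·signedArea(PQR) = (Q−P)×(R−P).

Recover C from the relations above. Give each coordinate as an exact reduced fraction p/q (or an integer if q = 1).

1. C_x = 4  [2·signedArea(CBA) = -34 ∩ CA · BD = 26]
2. C_y = -5/2  [2·signedArea(CBA) = -34 ∩ CA · BD = 26]
   → C = (4, -5/2)

C = (4, -5/2)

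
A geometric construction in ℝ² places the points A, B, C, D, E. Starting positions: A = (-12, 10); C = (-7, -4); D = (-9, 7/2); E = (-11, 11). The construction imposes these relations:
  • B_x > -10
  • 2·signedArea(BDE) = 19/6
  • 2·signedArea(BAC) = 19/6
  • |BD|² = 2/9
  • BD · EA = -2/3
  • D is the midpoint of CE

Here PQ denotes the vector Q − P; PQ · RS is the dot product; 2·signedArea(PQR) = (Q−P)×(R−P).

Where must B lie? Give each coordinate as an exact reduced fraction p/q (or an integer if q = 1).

B = (-28/3, 19/6)

1. B_x = -28/3  [BD · EA = -2/3 ∩ 2·signedArea(BDE) = 19/6]
2. B_y = 19/6  [BD · EA = -2/3 ∩ 2·signedArea(BDE) = 19/6]
   → B = (-28/3, 19/6)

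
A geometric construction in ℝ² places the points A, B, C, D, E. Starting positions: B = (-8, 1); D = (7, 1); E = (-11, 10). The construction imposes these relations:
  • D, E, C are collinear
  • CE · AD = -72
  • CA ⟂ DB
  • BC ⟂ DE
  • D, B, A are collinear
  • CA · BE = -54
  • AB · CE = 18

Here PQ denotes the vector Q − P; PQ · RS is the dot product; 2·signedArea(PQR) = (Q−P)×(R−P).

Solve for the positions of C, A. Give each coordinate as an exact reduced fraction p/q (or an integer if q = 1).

1. C_x = -5  [D, E, C are collinear ∩ BC ⟂ DE]
2. C_y = 7  [D, E, C are collinear ∩ BC ⟂ DE]
   → C = (-5, 7)
3. A_x = -5  [D, B, A are collinear ∩ CA ⟂ DB]
4. A_y = 1  [D, B, A are collinear ∩ CA ⟂ DB]
   → A = (-5, 1)

A = (-5, 1)
C = (-5, 7)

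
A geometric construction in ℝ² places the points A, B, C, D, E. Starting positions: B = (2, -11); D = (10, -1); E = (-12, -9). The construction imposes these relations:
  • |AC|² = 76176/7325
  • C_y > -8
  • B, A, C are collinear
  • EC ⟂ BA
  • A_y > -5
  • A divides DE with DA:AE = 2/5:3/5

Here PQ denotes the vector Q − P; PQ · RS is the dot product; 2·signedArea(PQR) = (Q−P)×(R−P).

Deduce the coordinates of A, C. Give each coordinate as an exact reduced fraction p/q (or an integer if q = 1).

A = (6/5, -21/5)
C = (462/293, -2169/293)

1. A_x = 6/5  [A divides DE with DA:AE = 2/5:3/5]
2. A_y = -21/5  [A divides DE with DA:AE = 2/5:3/5]
   → A = (6/5, -21/5)
3. C_x = 462/293  [B, A, C are collinear ∩ EC ⟂ BA]
4. C_y = -2169/293  [B, A, C are collinear ∩ EC ⟂ BA]
   → C = (462/293, -2169/293)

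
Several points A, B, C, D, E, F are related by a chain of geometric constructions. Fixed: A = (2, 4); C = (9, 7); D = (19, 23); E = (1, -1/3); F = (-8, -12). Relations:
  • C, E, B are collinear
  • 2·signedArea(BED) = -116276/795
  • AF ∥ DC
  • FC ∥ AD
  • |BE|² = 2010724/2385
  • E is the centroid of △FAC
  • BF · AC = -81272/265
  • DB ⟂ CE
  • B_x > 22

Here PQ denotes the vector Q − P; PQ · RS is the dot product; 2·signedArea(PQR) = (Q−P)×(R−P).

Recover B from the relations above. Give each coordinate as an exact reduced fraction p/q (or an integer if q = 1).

B = (5937/265, 5111/265)

1. B_x = 5937/265  [C, E, B are collinear ∩ DB ⟂ CE]
2. B_y = 5111/265  [C, E, B are collinear ∩ DB ⟂ CE]
   → B = (5937/265, 5111/265)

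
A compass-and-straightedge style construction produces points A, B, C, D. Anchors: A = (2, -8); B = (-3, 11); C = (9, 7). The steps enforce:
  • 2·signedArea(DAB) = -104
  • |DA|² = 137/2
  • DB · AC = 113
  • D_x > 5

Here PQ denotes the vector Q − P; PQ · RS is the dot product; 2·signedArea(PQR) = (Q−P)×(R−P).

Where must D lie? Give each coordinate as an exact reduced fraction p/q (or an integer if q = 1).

1. D_x = 11/2  [DB · AC = 113 ∩ 2·signedArea(DAB) = -104]
2. D_y = -1/2  [DB · AC = 113 ∩ 2·signedArea(DAB) = -104]
   → D = (11/2, -1/2)

D = (11/2, -1/2)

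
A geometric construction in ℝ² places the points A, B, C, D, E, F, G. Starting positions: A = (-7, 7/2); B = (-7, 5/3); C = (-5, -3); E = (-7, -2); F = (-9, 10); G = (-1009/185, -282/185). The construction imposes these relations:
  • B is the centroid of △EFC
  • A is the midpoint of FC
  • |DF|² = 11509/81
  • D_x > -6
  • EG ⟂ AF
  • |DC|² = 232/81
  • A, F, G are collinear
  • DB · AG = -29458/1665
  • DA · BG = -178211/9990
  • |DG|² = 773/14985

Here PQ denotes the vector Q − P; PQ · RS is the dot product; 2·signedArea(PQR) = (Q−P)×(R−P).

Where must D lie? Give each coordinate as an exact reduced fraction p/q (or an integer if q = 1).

D = (-17/3, -13/9)

1. D_x = -17/3  [DB · AG = -29458/1665 ∩ DA · BG = -178211/9990]
2. D_y = -13/9  [DB · AG = -29458/1665 ∩ DA · BG = -178211/9990]
   → D = (-17/3, -13/9)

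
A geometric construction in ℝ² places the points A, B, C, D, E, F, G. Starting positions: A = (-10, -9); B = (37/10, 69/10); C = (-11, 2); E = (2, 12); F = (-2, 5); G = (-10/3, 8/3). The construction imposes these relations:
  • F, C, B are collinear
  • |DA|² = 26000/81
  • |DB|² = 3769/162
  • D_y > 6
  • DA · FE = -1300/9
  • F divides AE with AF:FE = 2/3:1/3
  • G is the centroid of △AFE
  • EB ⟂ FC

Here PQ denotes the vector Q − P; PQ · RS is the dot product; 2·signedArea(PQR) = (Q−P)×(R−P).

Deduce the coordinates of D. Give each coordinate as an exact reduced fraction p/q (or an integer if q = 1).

D = (-10/9, 59/9)

1. D_x = -10/9  [line -4·x + -7·y + 373/9 = 0 ∩ |DA|² = 26000/81]
2. D_y = 59/9  [line -4·x + -7·y + 373/9 = 0 ∩ |DA|² = 26000/81]
   → D = (-10/9, 59/9)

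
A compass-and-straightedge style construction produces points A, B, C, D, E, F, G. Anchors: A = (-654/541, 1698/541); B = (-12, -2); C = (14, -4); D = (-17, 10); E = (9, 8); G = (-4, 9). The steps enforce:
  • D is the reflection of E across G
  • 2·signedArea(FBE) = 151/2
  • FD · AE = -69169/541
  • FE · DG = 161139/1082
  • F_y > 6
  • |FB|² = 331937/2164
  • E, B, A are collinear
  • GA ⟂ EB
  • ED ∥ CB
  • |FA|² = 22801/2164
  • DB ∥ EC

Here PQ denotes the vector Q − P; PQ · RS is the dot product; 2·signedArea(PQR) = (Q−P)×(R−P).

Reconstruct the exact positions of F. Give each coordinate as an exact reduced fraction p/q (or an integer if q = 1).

1. F_x = -1409/541  [FE · DG = 161139/1082 ∩ FD · AE = -69169/541]
2. F_y = 6567/1082  [FE · DG = 161139/1082 ∩ FD · AE = -69169/541]
   → F = (-1409/541, 6567/1082)

F = (-1409/541, 6567/1082)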